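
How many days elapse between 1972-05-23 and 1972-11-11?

172

May 1972: 31 − 23 = 8 days remain.
Then June (30), July (31), August (31), September (30), October (31): 30 + 31 + 31 + 30 + 31 = 153 days.
November 1–11, 1972: 11 days.
Total: 8 + 153 + 11 = 172 days.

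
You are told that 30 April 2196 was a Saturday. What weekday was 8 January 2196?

Count forward from the earlier date (January 8, 2196) to the later (April 30, 2196):
January 2196: 31 − 8 = 23 days remain.
Then February 2196 (29), March (31): 29 + 31 = 60 days.
April 1–30, 2196: 30 days.
Total: 23 + 60 + 30 = 113 days.
113 mod 7 = 1, so 1 day before Saturday is Friday.

Friday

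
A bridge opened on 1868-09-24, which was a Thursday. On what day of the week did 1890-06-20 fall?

Day-of-year of September 24, 1868: 268.
Day-of-year of June 20, 1890: 171.
1868 has 366 days, so 366 − 268 = 98 days remain in 1868.
Full years 1869–1889: 16 common + 5 leap = 16×365 + 5×366 = 7670 days.
Total: 98 + 7670 + 171 = 7939 days.
7939 mod 7 = 1, so 1 day after Thursday is Friday.

Friday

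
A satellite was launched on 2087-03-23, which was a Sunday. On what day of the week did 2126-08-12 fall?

Monday

Day-of-year of March 23, 2087: 82.
Day-of-year of August 12, 2126: 224.
2087 has 365 days, so 365 − 82 = 283 days remain in 2087.
Full years 2088–2125: 29 common + 9 leap = 29×365 + 9×366 = 13879 days.
Total: 283 + 13879 + 224 = 14386 days.
14386 mod 7 = 1, so 1 day after Sunday is Monday.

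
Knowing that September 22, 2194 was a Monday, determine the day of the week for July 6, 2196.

September 2194: 30 − 22 = 8 days remain.
Then 21 full months totalling 639 days.
July 1–6, 2196: 6 days.
Total: 8 + 639 + 6 = 653 days.
653 mod 7 = 2, so 2 days after Monday is Wednesday.

Wednesday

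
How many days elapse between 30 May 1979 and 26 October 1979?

May 1979: 31 − 30 = 1 day remains.
Then June (30), July (31), August (31), September (30): 30 + 31 + 31 + 30 = 122 days.
October 1–26, 1979: 26 days.
Total: 1 + 122 + 26 = 149 days.

149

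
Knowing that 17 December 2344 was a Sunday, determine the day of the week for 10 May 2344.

Wednesday

Count forward from the earlier date (May 10, 2344) to the later (December 17, 2344):
May 2344: 31 − 10 = 21 days remain.
Then June (30), July (31), August (31), September (30), October (31), November (30): 30 + 31 + 31 + 30 + 31 + 30 = 183 days.
December 1–17, 2344: 17 days.
Total: 21 + 183 + 17 = 221 days.
221 mod 7 = 4, so 4 days before Sunday is Wednesday.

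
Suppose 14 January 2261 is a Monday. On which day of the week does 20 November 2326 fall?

Day-of-year of January 14, 2261: 14.
Day-of-year of November 20, 2326: 324.
2261 has 365 days, so 365 − 14 = 351 days remain in 2261.
Full years 2262–2325: 49 common + 15 leap = 49×365 + 15×366 = 23375 days.
Total: 351 + 23375 + 324 = 24050 days.
24050 mod 7 = 5, so 5 days after Monday is Saturday.

Saturday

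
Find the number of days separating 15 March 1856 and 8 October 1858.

937

March 15, 1856 → March 15, 1857: 365 days.
March 15, 1857 → March 15, 1858: 365 days.
March 1858: 31 − 15 = 16 days remain.
Then April (30), May (31), June (30), July (31), August (31), September (30): 30 + 31 + 30 + 31 + 31 + 30 = 183 days.
October 1–8, 1858: 8 days.
Residual: 207 days.
Total: 937 days.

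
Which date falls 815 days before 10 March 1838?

16 December 1835

Count 815 days before March 10, 1838:
December 16, 1835 → December 16, 1836: 366 days (1836 is a leap year).
December 16, 1836 → December 16, 1837: 365 days.
December 1837: 31 − 16 = 15 days remain.
Then January (31), February 1838 (28): 31 + 28 = 59 days.
March 1–10, 1838: 10 days.
Residual: 84 days.
Total: 815 days.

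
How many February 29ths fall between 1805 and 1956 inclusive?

Years divisible by 4: 1808, 1812, …, 1956 — 38 in all.
Of these, 1900 is divisible by 100 but not 400, so not leap.
Leap years: 38 − 1 = 37.

37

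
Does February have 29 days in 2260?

Yes

2260 is a leap year.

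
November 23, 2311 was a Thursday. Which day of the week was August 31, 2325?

From November 23, 2311 to November 23, 2324: 13 years, of which 4 contain a Feb 29 — 9×365 + 4×366 = 4749 days.
November 2324: 30 − 23 = 7 days remain.
Then December (31), January (31), February 2325 (28), March (31), April (30), May (31), June (30), July (31): 31 + 31 + 28 + 31 + 30 + 31 + 30 + 31 = 243 days.
August 1–31, 2325: 31 days.
Residual: 281 days.
Total: 5030 days.
5030 mod 7 = 4, so 4 days after Thursday is Monday.

Monday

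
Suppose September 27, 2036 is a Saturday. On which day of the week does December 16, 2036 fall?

September 2036: 30 − 27 = 3 days remain.
Then October (31), November (30): 31 + 30 = 61 days.
December 1–16, 2036: 16 days.
Total: 3 + 61 + 16 = 80 days.
80 mod 7 = 3, so 3 days after Saturday is Tuesday.

Tuesday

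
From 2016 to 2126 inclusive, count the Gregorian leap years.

Years divisible by 4: 2016, 2020, …, 2124 — 28 in all.
Of these, 2100 is divisible by 100 but not 400, so not leap.
Leap years: 28 − 1 = 27.

27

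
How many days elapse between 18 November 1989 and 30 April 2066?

27922

Day-of-year of November 18, 1989: 322.
Day-of-year of April 30, 2066: 120.
1989 has 365 days, so 365 − 322 = 43 days remain in 1989.
Full years 1990–2065: 57 common + 19 leap = 57×365 + 19×366 = 27759 days.
Total: 43 + 27759 + 120 = 27922 days.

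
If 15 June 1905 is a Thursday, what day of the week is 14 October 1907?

Monday

June 15, 1905 → June 15, 1906: 365 days.
June 15, 1906 → June 15, 1907: 365 days.
June 1907: 30 − 15 = 15 days remain.
Then July (31), August (31), September (30): 31 + 31 + 30 = 92 days.
October 1–14, 1907: 14 days.
Residual: 121 days.
Total: 851 days.
851 mod 7 = 4, so 4 days after Thursday is Monday.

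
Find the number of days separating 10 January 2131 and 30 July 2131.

201

January 2131: 31 − 10 = 21 days remain.
Then February 2131 (28), March (31), April (30), May (31), June (30): 28 + 31 + 30 + 31 + 30 = 150 days.
July 1–30, 2131: 30 days.
Total: 21 + 150 + 30 = 201 days.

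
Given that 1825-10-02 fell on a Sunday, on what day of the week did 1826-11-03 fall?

Friday

October 2, 1825 → October 2, 1826: 365 days.
October 1826: 31 − 2 = 29 days remain.
November 1–3, 1826: 3 days.
Residual: 32 days.
Total: 397 days.
397 mod 7 = 5, so 5 days after Sunday is Friday.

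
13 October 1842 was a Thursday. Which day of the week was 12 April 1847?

October 13, 1842 → October 13, 1843: 365 days.
October 13, 1843 → October 13, 1844: 366 days (1844 is a leap year).
October 13, 1844 → October 13, 1845: 365 days.
October 13, 1845 → October 13, 1846: 365 days.
October 1846: 31 − 13 = 18 days remain.
Then November (30), December (31), January (31), February 1847 (28), March (31): 30 + 31 + 31 + 28 + 31 = 151 days.
April 1–12, 1847: 12 days.
Residual: 181 days.
Total: 1642 days.
1642 mod 7 = 4, so 4 days after Thursday is Monday.

Monday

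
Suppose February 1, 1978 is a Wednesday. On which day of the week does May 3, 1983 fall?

February 1, 1978 → February 1, 1979: 365 days.
February 1, 1979 → February 1, 1980: 365 days.
February 1, 1980 → February 1, 1981: 366 days (1980 is a leap year).
February 1, 1981 → February 1, 1982: 365 days.
February 1, 1982 → February 1, 1983: 365 days.
February 1983: 28 − 1 = 27 days remain (1983 is not a leap year, so February has 28 days).
Then March (31), April (30): 31 + 30 = 61 days.
May 1–3, 1983: 3 days.
Residual: 91 days.
Total: 1917 days.
1917 mod 7 = 6, so 6 days after Wednesday is Tuesday.

Tuesday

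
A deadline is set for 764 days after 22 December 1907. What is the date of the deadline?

24 January 1910

Count 764 days after December 22, 1907:
December 22, 1907 → December 22, 1908: 366 days (1908 is a leap year).
December 22, 1908 → December 22, 1909: 365 days.
December 1909: 31 − 22 = 9 days remain.
January 1–24, 1910: 24 days.
Residual: 33 days.
Total: 764 days.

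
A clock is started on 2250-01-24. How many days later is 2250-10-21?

January 2250: 31 − 24 = 7 days remain.
Then February 2250 (28), March (31), April (30), May (31), June (30), July (31), August (31), September (30): 28 + 31 + 30 + 31 + 30 + 31 + 31 + 30 = 242 days.
October 1–21, 2250: 21 days.
Total: 7 + 242 + 21 = 270 days.

270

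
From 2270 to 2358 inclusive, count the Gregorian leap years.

21

Years divisible by 4: 2272, 2276, …, 2356 — 22 in all.
Of these, 2300 is divisible by 100 but not 400, so not leap.
Leap years: 22 − 1 = 21.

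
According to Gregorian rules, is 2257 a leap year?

2257 is not a leap year.

No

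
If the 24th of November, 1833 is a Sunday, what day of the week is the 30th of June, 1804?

Saturday

Count forward from the earlier date (June 30, 1804) to the later (November 24, 1833):
Day-of-year of June 30, 1804: 182.
Day-of-year of November 24, 1833: 328.
1804 has 366 days, so 366 − 182 = 184 days remain in 1804.
Full years 1805–1832: 21 common + 7 leap = 21×365 + 7×366 = 10227 days.
Total: 184 + 10227 + 328 = 10739 days.
10739 mod 7 = 1, so 1 day before Sunday is Saturday.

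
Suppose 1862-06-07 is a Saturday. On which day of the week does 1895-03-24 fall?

From June 7, 1862 to June 7, 1894: 32 years, of which 8 contain a Feb 29 — 24×365 + 8×366 = 11688 days.
June 1894: 30 − 7 = 23 days remain.
Then July (31), August (31), September (30), October (31), November (30), December (31), January (31), February 1895 (28): 31 + 31 + 30 + 31 + 30 + 31 + 31 + 28 = 243 days.
March 1–24, 1895: 24 days.
Residual: 290 days.
Total: 11978 days.
11978 mod 7 = 1, so 1 day after Saturday is Sunday.

Sunday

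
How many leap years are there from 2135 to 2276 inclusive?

35

Years divisible by 4: 2136, 2140, …, 2276 — 36 in all.
Of these, 2200 is divisible by 100 but not 400, so not leap.
Leap years: 36 − 1 = 35.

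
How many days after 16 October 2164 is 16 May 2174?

3499

From October 16, 2164 to October 16, 2173: 9 years, of which 2 contain a Feb 29 — 7×365 + 2×366 = 3287 days.
October 2173: 31 − 16 = 15 days remain.
Then November (30), December (31), January (31), February 2174 (28), March (31), April (30): 30 + 31 + 31 + 28 + 31 + 30 = 181 days.
May 1–16, 2174: 16 days.
Residual: 212 days.
Total: 3499 days.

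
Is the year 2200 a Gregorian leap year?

No

2200 is not a leap year (divisible by 100 but not 400).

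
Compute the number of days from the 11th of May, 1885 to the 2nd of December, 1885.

205

May 1885: 31 − 11 = 20 days remain.
Then June (30), July (31), August (31), September (30), October (31), November (30): 30 + 31 + 31 + 30 + 31 + 30 = 183 days.
December 1–2, 1885: 2 days.
Total: 20 + 183 + 2 = 205 days.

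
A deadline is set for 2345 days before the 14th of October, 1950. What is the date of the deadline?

the 13th of May, 1944

Count 2345 days before October 14, 1950:
Day-of-year of May 13, 1944: 134.
Day-of-year of October 14, 1950: 287.
1944 has 366 days, so 366 − 134 = 232 days remain in 1944.
Full years: 1945: 365; 1946: 365; 1947: 365; 1948: 366; 1949: 365. Sum = 1826.
Total: 232 + 1826 + 287 = 2345 days.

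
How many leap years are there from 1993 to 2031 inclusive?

9

Years divisible by 4 in [1993, 2031]: 1996, 2000, 2004, 2008, 2012, 2016, 2020, 2024, 2028.
2000 is divisible by 400, so still leap.
No century exceptions apply. Count: 9.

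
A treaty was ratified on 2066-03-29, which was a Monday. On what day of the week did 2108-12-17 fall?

Day-of-year of March 29, 2066: 88.
Day-of-year of December 17, 2108: 352.
2066 has 365 days, so 365 − 88 = 277 days remain in 2066.
Full years 2067–2107: 32 common + 9 leap = 32×365 + 9×366 = 14974 days.
Total: 277 + 14974 + 352 = 15603 days.
15603 is a multiple of 7, so 2108-12-17 falls on the same weekday: Monday.

Monday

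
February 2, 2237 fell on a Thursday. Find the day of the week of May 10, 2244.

From February 2, 2237 to February 2, 2244: 7 years, of which 1 contains a Feb 29 — 6×365 + 1×366 = 2556 days.
February 2244: 29 − 2 = 27 days remain (2244 is a leap year, so February has 29 days).
Then March (31), April (30): 31 + 30 = 61 days.
May 1–10, 2244: 10 days.
Residual: 98 days.
Total: 2654 days.
2654 mod 7 = 1, so 1 day after Thursday is Friday.

Friday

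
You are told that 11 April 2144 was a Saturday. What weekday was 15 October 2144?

April 2144: 30 − 11 = 19 days remain.
Then May (31), June (30), July (31), August (31), September (30): 31 + 30 + 31 + 31 + 30 = 153 days.
October 1–15, 2144: 15 days.
Total: 19 + 153 + 15 = 187 days.
187 mod 7 = 5, so 5 days after Saturday is Thursday.

Thursday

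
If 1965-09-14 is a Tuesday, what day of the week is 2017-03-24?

Friday

Day-of-year of September 14, 1965: 257.
Day-of-year of March 24, 2017: 83.
1965 has 365 days, so 365 − 257 = 108 days remain in 1965.
Full years 1966–2016: 38 common + 13 leap = 38×365 + 13×366 = 18628 days.
Total: 108 + 18628 + 83 = 18819 days.
18819 mod 7 = 3, so 3 days after Tuesday is Friday.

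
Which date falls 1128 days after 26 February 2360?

30 March 2363

Count 1128 days after February 26, 2360:
Day-of-year of February 26, 2360: 57.
Day-of-year of March 30, 2363: 89.
2360 has 366 days, so 366 − 57 = 309 days remain in 2360.
Full years: 2361: 365; 2362: 365. Sum = 730.
Total: 309 + 730 + 89 = 1128 days.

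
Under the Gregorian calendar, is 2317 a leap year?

No

2317 is not a leap year.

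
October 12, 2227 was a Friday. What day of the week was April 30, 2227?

Count forward from the earlier date (April 30, 2227) to the later (October 12, 2227):
April 2227: 30 − 30 = 0 days remain.
Then May (31), June (30), July (31), August (31), September (30): 31 + 30 + 31 + 31 + 30 = 153 days.
October 1–12, 2227: 12 days.
Total: 0 + 153 + 12 = 165 days.
165 mod 7 = 4, so 4 days before Friday is Monday.

Monday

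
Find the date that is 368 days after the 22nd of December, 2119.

the 24th of December, 2120

Count 368 days after December 22, 2119:
Day-of-year of December 22, 2119: 356.
Day-of-year of December 24, 2120: 359.
2119 has 365 days, so 365 − 356 = 9 days remain in 2119.
Total: 9 + 359 = 368 days.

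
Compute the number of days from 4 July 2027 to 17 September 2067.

Day-of-year of July 4, 2027: 185.
Day-of-year of September 17, 2067: 260.
2027 has 365 days, so 365 − 185 = 180 days remain in 2027.
Full years 2028–2066: 29 common + 10 leap = 29×365 + 10×366 = 14245 days.
Total: 180 + 14245 + 260 = 14685 days.

14685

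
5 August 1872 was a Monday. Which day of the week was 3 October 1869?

Sunday

Count forward from the earlier date (October 3, 1869) to the later (August 5, 1872):
Day-of-year of October 3, 1869: 276.
Day-of-year of August 5, 1872: 218.
1869 has 365 days, so 365 − 276 = 89 days remain in 1869.
Full years: 1870: 365; 1871: 365. Sum = 730.
Total: 89 + 730 + 218 = 1037 days.
1037 mod 7 = 1, so 1 day before Monday is Sunday.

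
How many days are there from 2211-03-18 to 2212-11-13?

Day-of-year of March 18, 2211: 77.
Day-of-year of November 13, 2212: 318.
2211 has 365 days, so 365 − 77 = 288 days remain in 2211.
Total: 288 + 318 = 606 days.

606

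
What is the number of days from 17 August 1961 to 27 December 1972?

4150

Day-of-year of August 17, 1961: 229.
Day-of-year of December 27, 1972: 362.
1961 has 365 days, so 365 − 229 = 136 days remain in 1961.
Full years 1962–1971: 8 common + 2 leap = 8×365 + 2×366 = 3652 days.
Total: 136 + 3652 + 362 = 4150 days.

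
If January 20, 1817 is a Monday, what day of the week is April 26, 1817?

Saturday

January 1817: 31 − 20 = 11 days remain.
Then February 1817 (28), March (31): 28 + 31 = 59 days.
April 1–26, 1817: 26 days.
Total: 11 + 59 + 26 = 96 days.
96 mod 7 = 5, so 5 days after Monday is Saturday.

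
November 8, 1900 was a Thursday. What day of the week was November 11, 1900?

Sunday

Within November 1900: 11 − 8 = 3 days.
3 mod 7 = 3, so 3 days after Thursday is Sunday.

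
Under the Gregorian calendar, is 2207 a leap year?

No

2207 is not a leap year.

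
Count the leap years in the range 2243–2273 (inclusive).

8

Years divisible by 4 in [2243, 2273]: 2244, 2248, 2252, 2256, 2260, 2264, 2268, 2272.
No century exceptions apply. Count: 8.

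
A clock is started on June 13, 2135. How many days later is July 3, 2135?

June 2135: 30 − 13 = 17 days remain.
July 1–3, 2135: 3 days.
Total: 17 + 3 = 20 days.

20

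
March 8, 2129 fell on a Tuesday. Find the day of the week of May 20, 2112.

Friday

Count forward from the earlier date (May 20, 2112) to the later (March 8, 2129):
Day-of-year of May 20, 2112: 141.
Day-of-year of March 8, 2129: 67.
2112 has 366 days, so 366 − 141 = 225 days remain in 2112.
Full years 2113–2128: 12 common + 4 leap = 12×365 + 4×366 = 5844 days.
Total: 225 + 5844 + 67 = 6136 days.
6136 mod 7 = 4, so 4 days before Tuesday is Friday.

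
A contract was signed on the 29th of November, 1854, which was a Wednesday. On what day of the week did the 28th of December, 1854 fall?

November 1854: 30 − 29 = 1 day remains.
December 1–28, 1854: 28 days.
Total: 1 + 28 = 29 days.
29 mod 7 = 1, so 1 day after Wednesday is Thursday.

Thursday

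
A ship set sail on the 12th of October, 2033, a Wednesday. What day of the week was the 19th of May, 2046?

Saturday

From October 12, 2033 to October 12, 2045: 12 years, of which 3 contain a Feb 29 — 9×365 + 3×366 = 4383 days.
October 2045: 31 − 12 = 19 days remain.
Then November (30), December (31), January (31), February 2046 (28), March (31), April (30): 30 + 31 + 31 + 28 + 31 + 30 = 181 days.
May 1–19, 2046: 19 days.
Residual: 219 days.
Total: 4602 days.
4602 mod 7 = 3, so 3 days after Wednesday is Saturday.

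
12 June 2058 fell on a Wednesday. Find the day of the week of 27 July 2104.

Sunday

From June 12, 2058 to June 12, 2104: 46 years, of which 11 contain a Feb 29 — 35×365 + 11×366 = 16801 days.
(2100 is not a leap year (divisible by 100 but not 400).)
June 2104: 30 − 12 = 18 days remain.
July 1–27, 2104: 27 days.
Residual: 45 days.
Total: 16846 days.
16846 mod 7 = 4, so 4 days after Wednesday is Sunday.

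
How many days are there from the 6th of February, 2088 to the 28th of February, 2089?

Day-of-year of February 6, 2088: 37.
Day-of-year of February 28, 2089: 59.
2088 has 366 days, so 366 − 37 = 329 days remain in 2088.
Total: 329 + 59 = 388 days.

388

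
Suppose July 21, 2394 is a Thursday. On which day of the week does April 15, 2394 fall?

Count forward from the earlier date (April 15, 2394) to the later (July 21, 2394):
April 2394: 30 − 15 = 15 days remain.
Then May (31), June (30): 31 + 30 = 61 days.
July 1–21, 2394: 21 days.
Total: 15 + 61 + 21 = 97 days.
97 mod 7 = 6, so 6 days before Thursday is Friday.

Friday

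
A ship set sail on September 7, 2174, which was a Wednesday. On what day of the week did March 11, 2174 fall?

Count forward from the earlier date (March 11, 2174) to the later (September 7, 2174):
March 2174: 31 − 11 = 20 days remain.
Then April (30), May (31), June (30), July (31), August (31): 30 + 31 + 30 + 31 + 31 = 153 days.
September 1–7, 2174: 7 days.
Total: 20 + 153 + 7 = 180 days.
180 mod 7 = 5, so 5 days before Wednesday is Friday.

Friday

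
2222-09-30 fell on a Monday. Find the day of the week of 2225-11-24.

Day-of-year of September 30, 2222: 273.
Day-of-year of November 24, 2225: 328.
2222 has 365 days, so 365 − 273 = 92 days remain in 2222.
Full years: 2223: 365; 2224: 366. Sum = 731.
Total: 92 + 731 + 328 = 1151 days.
1151 mod 7 = 3, so 3 days after Monday is Thursday.

Thursday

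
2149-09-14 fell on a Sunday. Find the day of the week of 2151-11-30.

Tuesday

September 14, 2149 → September 14, 2150: 365 days.
September 14, 2150 → September 14, 2151: 365 days.
September 2151: 30 − 14 = 16 days remain.
Then October (31): 31 days.
November 1–30, 2151: 30 days.
Residual: 77 days.
Total: 807 days.
807 mod 7 = 2, so 2 days after Sunday is Tuesday.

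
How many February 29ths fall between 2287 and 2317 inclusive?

Years divisible by 4 in [2287, 2317]: 2288, 2292, 2296, 2300, 2304, 2308, 2312, 2316.
Of these, 2300 is divisible by 100 but not 400, so not leap.
Leap years: 8 − 1 = 7.

7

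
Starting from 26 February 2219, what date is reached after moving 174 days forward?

19 August 2219

Count 174 days after February 26, 2219:
February 2219: 28 − 26 = 2 days remain (2219 is not a leap year, so February has 28 days).
Then March (31), April (30), May (31), June (30), July (31): 31 + 30 + 31 + 30 + 31 = 153 days.
August 1–19, 2219: 19 days.
Total: 2 + 153 + 19 = 174 days.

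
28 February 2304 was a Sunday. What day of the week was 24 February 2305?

February 2304: 29 − 28 = 1 day remains (2304 is a leap year, so February has 29 days).
Then 11 full months totalling 337 days.
February 1–24, 2305: 24 days (2305 is not a leap year).
Residual: 362 days.
Total: 362 days.
362 mod 7 = 5, so 5 days after Sunday is Friday.

Friday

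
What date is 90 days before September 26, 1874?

June 28, 1874

Count 90 days before September 26, 1874:
June 1874: 30 − 28 = 2 days remain.
Then July (31), August (31): 31 + 31 = 62 days.
September 1–26, 1874: 26 days.
Total: 2 + 62 + 26 = 90 days.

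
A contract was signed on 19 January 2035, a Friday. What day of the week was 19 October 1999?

Count forward from the earlier date (October 19, 1999) to the later (January 19, 2035):
Day-of-year of October 19, 1999: 292.
Day-of-year of January 19, 2035: 19.
1999 has 365 days, so 365 − 292 = 73 days remain in 1999.
Full years 2000–2034: 26 common + 9 leap = 26×365 + 9×366 = 12784 days.
Total: 73 + 12784 + 19 = 12876 days.
12876 mod 7 = 3, so 3 days before Friday is Tuesday.

Tuesday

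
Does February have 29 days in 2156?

2156 is a leap year.

Yes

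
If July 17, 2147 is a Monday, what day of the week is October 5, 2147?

Thursday

July 2147: 31 − 17 = 14 days remain.
Then August (31), September (30): 31 + 30 = 61 days.
October 1–5, 2147: 5 days.
Total: 14 + 61 + 5 = 80 days.
80 mod 7 = 3, so 3 days after Monday is Thursday.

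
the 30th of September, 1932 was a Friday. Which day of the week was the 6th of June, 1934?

September 30, 1932 → September 30, 1933: 365 days.
September 1933: 30 − 30 = 0 days remain.
Then October (31), November (30), December (31), January (31), February 1934 (28), March (31), April (30), May (31): 31 + 30 + 31 + 31 + 28 + 31 + 30 + 31 = 243 days.
June 1–6, 1934: 6 days.
Residual: 249 days.
Total: 614 days.
614 mod 7 = 5, so 5 days after Friday is Wednesday.

Wednesday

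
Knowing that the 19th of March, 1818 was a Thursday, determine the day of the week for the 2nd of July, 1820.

Sunday

Day-of-year of March 19, 1818: 78.
Day-of-year of July 2, 1820: 184.
1818 has 365 days, so 365 − 78 = 287 days remain in 1818.
Full years: 1819: 365. Sum = 365.
Total: 287 + 365 + 184 = 836 days.
836 mod 7 = 3, so 3 days after Thursday is Sunday.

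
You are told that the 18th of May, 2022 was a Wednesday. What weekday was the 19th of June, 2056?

Monday

From May 18, 2022 to May 18, 2056: 34 years, of which 9 contain a Feb 29 — 25×365 + 9×366 = 12419 days.
May 2056: 31 − 18 = 13 days remain.
June 1–19, 2056: 19 days.
Residual: 32 days.
Total: 12451 days.
12451 mod 7 = 5, so 5 days after Wednesday is Monday.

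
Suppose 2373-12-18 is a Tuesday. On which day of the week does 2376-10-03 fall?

Day-of-year of December 18, 2373: 352.
Day-of-year of October 3, 2376: 277.
2373 has 365 days, so 365 − 352 = 13 days remain in 2373.
Full years: 2374: 365; 2375: 365. Sum = 730.
Total: 13 + 730 + 277 = 1020 days.
1020 mod 7 = 5, so 5 days after Tuesday is Sunday.

Sunday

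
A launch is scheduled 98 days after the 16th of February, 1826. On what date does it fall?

the 25th of May, 1826

Count 98 days after February 16, 1826:
February 1826: 28 − 16 = 12 days remain (1826 is not a leap year, so February has 28 days).
Then March (31), April (30): 31 + 30 = 61 days.
May 1–25, 1826: 25 days.
Total: 12 + 61 + 25 = 98 days.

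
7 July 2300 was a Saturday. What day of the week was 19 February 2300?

Count forward from the earlier date (February 19, 2300) to the later (July 7, 2300):
February 2300: 28 − 19 = 9 days remain (2300 is not a leap year (divisible by 100 but not 400), so February has 28 days).
Then March (31), April (30), May (31), June (30): 31 + 30 + 31 + 30 = 122 days.
July 1–7, 2300: 7 days.
Total: 9 + 122 + 7 = 138 days.
138 mod 7 = 5, so 5 days before Saturday is Monday.

Monday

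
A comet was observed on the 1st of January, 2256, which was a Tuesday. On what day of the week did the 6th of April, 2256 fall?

Sunday

January 2256: 31 − 1 = 30 days remain.
Then February 2256 (29), March (31): 29 + 31 = 60 days.
April 1–6, 2256: 6 days.
Total: 30 + 60 + 6 = 96 days.
96 mod 7 = 5, so 5 days after Tuesday is Sunday.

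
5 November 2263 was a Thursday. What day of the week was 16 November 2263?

Within November 2263: 16 − 5 = 11 days.
11 mod 7 = 4, so 4 days after Thursday is Monday.

Monday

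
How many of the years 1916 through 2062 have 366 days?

Years divisible by 4: 1916, 1920, …, 2060 — 37 in all.
2000 is divisible by 400, so still leap.
No century exceptions apply. Count: 37.

37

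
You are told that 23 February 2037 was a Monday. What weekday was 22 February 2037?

Sunday

Count forward from the earlier date (February 22, 2037) to the later (February 23, 2037):
Within February 2037: 23 − 22 = 1 day.
1 mod 7 = 1, so 1 day before Monday is Sunday.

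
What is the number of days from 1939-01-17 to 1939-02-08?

January 1939: 31 − 17 = 14 days remain.
February 1–8, 1939: 8 days (1939 is not a leap year).
Total: 14 + 8 = 22 days.

22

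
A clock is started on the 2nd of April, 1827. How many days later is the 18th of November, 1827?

230

April 1827: 30 − 2 = 28 days remain.
Then May (31), June (30), July (31), August (31), September (30), October (31): 31 + 30 + 31 + 31 + 30 + 31 = 184 days.
November 1–18, 1827: 18 days.
Total: 28 + 184 + 18 = 230 days.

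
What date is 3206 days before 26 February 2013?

18 May 2004

Count 3206 days before February 26, 2013:
From May 18, 2004 to May 18, 2012: 8 years, of which 2 contain a Feb 29 — 6×365 + 2×366 = 2922 days.
May 2012: 31 − 18 = 13 days remain.
Then June (30), July (31), August (31), September (30), October (31), November (30), December (31), January (31): 30 + 31 + 31 + 30 + 31 + 30 + 31 + 31 = 245 days.
February 1–26, 2013: 26 days (2013 is not a leap year).
Residual: 284 days.
Total: 3206 days.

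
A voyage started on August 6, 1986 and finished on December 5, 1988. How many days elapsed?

August 1986: 31 − 6 = 25 days remain.
Then 27 full months totalling 822 days.
December 1–5, 1988: 5 days.
Total: 25 + 822 + 5 = 852 days.

852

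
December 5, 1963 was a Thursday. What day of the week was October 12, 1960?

Wednesday

Count forward from the earlier date (October 12, 1960) to the later (December 5, 1963):
October 12, 1960 → October 12, 1961: 365 days.
October 12, 1961 → October 12, 1962: 365 days.
October 12, 1962 → October 12, 1963: 365 days.
October 1963: 31 − 12 = 19 days remain.
Then November (30): 30 days.
December 1–5, 1963: 5 days.
Residual: 54 days.
Total: 1149 days.
1149 mod 7 = 1, so 1 day before Thursday is Wednesday.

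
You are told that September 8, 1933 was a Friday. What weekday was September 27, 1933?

Wednesday

Within September 1933: 27 − 8 = 19 days.
19 mod 7 = 5, so 5 days after Friday is Wednesday.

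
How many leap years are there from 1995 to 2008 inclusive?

4

Years divisible by 4 in [1995, 2008]: 1996, 2000, 2004, 2008.
2000 is divisible by 400, so still leap.
No century exceptions apply. Count: 4.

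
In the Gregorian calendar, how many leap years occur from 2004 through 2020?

5

Years divisible by 4 in [2004, 2020]: 2004, 2008, 2012, 2016, 2020.
No century exceptions apply. Count: 5.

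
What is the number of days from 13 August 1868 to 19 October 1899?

11389

From August 13, 1868 to August 13, 1899: 31 years, of which 7 contain a Feb 29 — 24×365 + 7×366 = 11322 days.
August 1899: 31 − 13 = 18 days remain.
Then September (30): 30 days.
October 1–19, 1899: 19 days.
Residual: 67 days.
Total: 11389 days.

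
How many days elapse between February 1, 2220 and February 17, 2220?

16

Within February 2220: 17 − 1 = 16 days.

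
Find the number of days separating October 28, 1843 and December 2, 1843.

October 1843: 31 − 28 = 3 days remain.
Then November (30): 30 days.
December 1–2, 1843: 2 days.
Total: 3 + 30 + 2 = 35 days.

35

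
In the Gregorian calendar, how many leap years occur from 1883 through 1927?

10

Years divisible by 4 in [1883, 1927]: 1884, 1888, 1892, 1896, 1900, 1904, 1908, 1912, 1916, 1920, 1924.
Of these, 1900 is divisible by 100 but not 400, so not leap.
Leap years: 11 − 1 = 10.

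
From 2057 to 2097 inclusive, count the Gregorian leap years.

10

Years divisible by 4 in [2057, 2097]: 2060, 2064, 2068, 2072, 2076, 2080, 2084, 2088, 2092, 2096.
No century exceptions apply. Count: 10.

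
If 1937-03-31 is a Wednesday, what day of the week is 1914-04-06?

Count forward from the earlier date (April 6, 1914) to the later (March 31, 1937):
From April 6, 1914 to April 6, 1936: 22 years, of which 6 contain a Feb 29 — 16×365 + 6×366 = 8036 days.
April 1936: 30 − 6 = 24 days remain.
Then 10 full months totalling 304 days.
March 1–31, 1937: 31 days.
Residual: 359 days.
Total: 8395 days.
8395 mod 7 = 2, so 2 days before Wednesday is Monday.

Monday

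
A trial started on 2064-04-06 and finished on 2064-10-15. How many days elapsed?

April 2064: 30 − 6 = 24 days remain.
Then May (31), June (30), July (31), August (31), September (30): 31 + 30 + 31 + 31 + 30 = 153 days.
October 1–15, 2064: 15 days.
Total: 24 + 153 + 15 = 192 days.

192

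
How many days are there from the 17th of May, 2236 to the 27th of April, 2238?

710

May 2236: 31 − 17 = 14 days remain.
Then 22 full months totalling 669 days.
April 1–27, 2238: 27 days.
Total: 14 + 669 + 27 = 710 days.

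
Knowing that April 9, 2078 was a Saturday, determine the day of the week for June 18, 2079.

Sunday

April 9, 2078 → April 9, 2079: 365 days.
April 2079: 30 − 9 = 21 days remain.
Then May (31): 31 days.
June 1–18, 2079: 18 days.
Residual: 70 days.
Total: 435 days.
435 mod 7 = 1, so 1 day after Saturday is Sunday.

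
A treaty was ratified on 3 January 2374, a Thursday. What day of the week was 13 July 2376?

Day-of-year of January 3, 2374: 3.
Day-of-year of July 13, 2376: 195.
2374 has 365 days, so 365 − 3 = 362 days remain in 2374.
Full years: 2375: 365. Sum = 365.
Total: 362 + 365 + 195 = 922 days.
922 mod 7 = 5, so 5 days after Thursday is Tuesday.

Tuesday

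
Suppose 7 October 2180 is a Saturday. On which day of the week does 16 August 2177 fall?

Saturday

Count forward from the earlier date (August 16, 2177) to the later (October 7, 2180):
Day-of-year of August 16, 2177: 228.
Day-of-year of October 7, 2180: 281.
2177 has 365 days, so 365 − 228 = 137 days remain in 2177.
Full years: 2178: 365; 2179: 365. Sum = 730.
Total: 137 + 730 + 281 = 1148 days.
1148 is a multiple of 7, so 16 August 2177 falls on the same weekday: Saturday.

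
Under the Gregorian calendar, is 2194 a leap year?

2194 is not a leap year.

No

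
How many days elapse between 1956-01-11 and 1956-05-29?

139

January 1956: 31 − 11 = 20 days remain.
Then February 1956 (29), March (31), April (30): 29 + 31 + 30 = 90 days.
May 1–29, 1956: 29 days.
Total: 20 + 90 + 29 = 139 days.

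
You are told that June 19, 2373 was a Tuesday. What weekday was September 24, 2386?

Wednesday

Day-of-year of June 19, 2373: 170.
Day-of-year of September 24, 2386: 267.
2373 has 365 days, so 365 − 170 = 195 days remain in 2373.
Full years 2374–2385: 9 common + 3 leap = 9×365 + 3×366 = 4383 days.
Total: 195 + 4383 + 267 = 4845 days.
4845 mod 7 = 1, so 1 day after Tuesday is Wednesday.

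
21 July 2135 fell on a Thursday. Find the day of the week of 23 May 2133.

Count forward from the earlier date (May 23, 2133) to the later (July 21, 2135):
May 2133: 31 − 23 = 8 days remain.
Then 25 full months totalling 760 days.
July 1–21, 2135: 21 days.
Total: 8 + 760 + 21 = 789 days.
789 mod 7 = 5, so 5 days before Thursday is Saturday.

Saturday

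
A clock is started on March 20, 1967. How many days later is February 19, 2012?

Day-of-year of March 20, 1967: 79.
Day-of-year of February 19, 2012: 50.
1967 has 365 days, so 365 − 79 = 286 days remain in 1967.
Full years 1968–2011: 33 common + 11 leap = 33×365 + 11×366 = 16071 days.
Total: 286 + 16071 + 50 = 16407 days.

16407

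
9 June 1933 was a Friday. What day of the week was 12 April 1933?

Count forward from the earlier date (April 12, 1933) to the later (June 9, 1933):
April 1933: 30 − 12 = 18 days remain.
Then May (31): 31 days.
June 1–9, 1933: 9 days.
Total: 18 + 31 + 9 = 58 days.
58 mod 7 = 2, so 2 days before Friday is Wednesday.

Wednesday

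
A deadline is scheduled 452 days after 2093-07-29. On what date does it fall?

2094-10-24

Count 452 days after July 29, 2093:
Day-of-year of July 29, 2093: 210.
Day-of-year of October 24, 2094: 297.
2093 has 365 days, so 365 − 210 = 155 days remain in 2093.
Total: 155 + 297 = 452 days.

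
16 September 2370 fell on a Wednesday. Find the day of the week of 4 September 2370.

Friday

Count forward from the earlier date (September 4, 2370) to the later (September 16, 2370):
Within September 2370: 16 − 4 = 12 days.
12 mod 7 = 5, so 5 days before Wednesday is Friday.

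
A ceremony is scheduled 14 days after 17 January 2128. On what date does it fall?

31 January 2128

Count 14 days after January 17, 2128:
Within January 2128: 31 − 17 = 14 days.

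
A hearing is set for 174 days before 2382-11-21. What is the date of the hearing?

2382-05-31

Count 174 days before November 21, 2382:
May 2382: 31 − 31 = 0 days remain.
Then June (30), July (31), August (31), September (30), October (31): 30 + 31 + 31 + 30 + 31 = 153 days.
November 1–21, 2382: 21 days.
Total: 0 + 153 + 21 = 174 days.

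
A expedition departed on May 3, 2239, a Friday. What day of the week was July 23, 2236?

Saturday

Count forward from the earlier date (July 23, 2236) to the later (May 3, 2239):
July 23, 2236 → July 23, 2237: 365 days.
July 23, 2237 → July 23, 2238: 365 days.
July 2238: 31 − 23 = 8 days remain.
Then 9 full months totalling 273 days.
May 1–3, 2239: 3 days.
Residual: 284 days.
Total: 1014 days.
1014 mod 7 = 6, so 6 days before Friday is Saturday.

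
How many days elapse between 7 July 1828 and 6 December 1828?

152

July 1828: 31 − 7 = 24 days remain.
Then August (31), September (30), October (31), November (30): 31 + 30 + 31 + 30 = 122 days.
December 1–6, 1828: 6 days.
Total: 24 + 122 + 6 = 152 days.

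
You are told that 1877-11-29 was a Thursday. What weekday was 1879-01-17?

November 1877: 30 − 29 = 1 day remains.
Then 13 full months totalling 396 days.
January 1–17, 1879: 17 days.
Total: 1 + 396 + 17 = 414 days.
414 mod 7 = 1, so 1 day after Thursday is Friday.

Friday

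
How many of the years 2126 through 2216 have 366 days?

Years divisible by 4: 2128, 2132, …, 2216 — 23 in all.
Of these, 2200 is divisible by 100 but not 400, so not leap.
Leap years: 23 − 1 = 22.

22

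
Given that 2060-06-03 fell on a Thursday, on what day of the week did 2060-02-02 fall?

Monday

Count forward from the earlier date (February 2, 2060) to the later (June 3, 2060):
February 2060: 29 − 2 = 27 days remain (2060 is a leap year, so February has 29 days).
Then March (31), April (30), May (31): 31 + 30 + 31 = 92 days.
June 1–3, 2060: 3 days.
Total: 27 + 92 + 3 = 122 days.
122 mod 7 = 3, so 3 days before Thursday is Monday.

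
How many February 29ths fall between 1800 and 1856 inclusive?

14

Years divisible by 4: 1800, 1804, …, 1856 — 15 in all.
Of these, 1800 is divisible by 100 but not 400, so not leap.
Leap years: 15 − 1 = 14.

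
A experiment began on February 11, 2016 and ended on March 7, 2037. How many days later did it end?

7695

Day-of-year of February 11, 2016: 42.
Day-of-year of March 7, 2037: 66.
2016 has 366 days, so 366 − 42 = 324 days remain in 2016.
Full years 2017–2036: 15 common + 5 leap = 15×365 + 5×366 = 7305 days.
Total: 324 + 7305 + 66 = 7695 days.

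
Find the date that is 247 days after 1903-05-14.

1904-01-16

Count 247 days after May 14, 1903:
May 1903: 31 − 14 = 17 days remain.
Then June (30), July (31), August (31), September (30), October (31), November (30), December (31): 30 + 31 + 31 + 30 + 31 + 30 + 31 = 214 days.
January 1–16, 1904: 16 days.
Residual: 247 days.
Total: 247 days.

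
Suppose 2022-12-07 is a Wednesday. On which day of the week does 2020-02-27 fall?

Count forward from the earlier date (February 27, 2020) to the later (December 7, 2022):
Day-of-year of February 27, 2020: 58.
Day-of-year of December 7, 2022: 341.
2020 has 366 days, so 366 − 58 = 308 days remain in 2020.
Full years: 2021: 365. Sum = 365.
Total: 308 + 365 + 341 = 1014 days.
1014 mod 7 = 6, so 6 days before Wednesday is Thursday.

Thursday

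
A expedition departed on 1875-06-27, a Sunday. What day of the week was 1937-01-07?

From June 27, 1875 to June 27, 1936: 61 years, of which 15 contain a Feb 29 — 46×365 + 15×366 = 22280 days.
(1900 is not a leap year (divisible by 100 but not 400).)
June 1936: 30 − 27 = 3 days remain.
Then July (31), August (31), September (30), October (31), November (30), December (31): 31 + 31 + 30 + 31 + 30 + 31 = 184 days.
January 1–7, 1937: 7 days.
Residual: 194 days.
Total: 22474 days.
22474 mod 7 = 4, so 4 days after Sunday is Thursday.

Thursday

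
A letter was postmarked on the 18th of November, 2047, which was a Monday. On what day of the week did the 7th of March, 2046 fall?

Wednesday

Count forward from the earlier date (March 7, 2046) to the later (November 18, 2047):
Day-of-year of March 7, 2046: 66.
Day-of-year of November 18, 2047: 322.
2046 has 365 days, so 365 − 66 = 299 days remain in 2046.
Total: 299 + 322 = 621 days.
621 mod 7 = 5, so 5 days before Monday is Wednesday.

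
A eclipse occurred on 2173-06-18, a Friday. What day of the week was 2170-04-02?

Count forward from the earlier date (April 2, 2170) to the later (June 18, 2173):
Day-of-year of April 2, 2170: 92.
Day-of-year of June 18, 2173: 169.
2170 has 365 days, so 365 − 92 = 273 days remain in 2170.
Full years: 2171: 365; 2172: 366. Sum = 731.
Total: 273 + 731 + 169 = 1173 days.
1173 mod 7 = 4, so 4 days before Friday is Monday.

Monday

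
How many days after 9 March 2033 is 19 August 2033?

163

March 2033: 31 − 9 = 22 days remain.
Then April (30), May (31), June (30), July (31): 30 + 31 + 30 + 31 = 122 days.
August 1–19, 2033: 19 days.
Total: 22 + 122 + 19 = 163 days.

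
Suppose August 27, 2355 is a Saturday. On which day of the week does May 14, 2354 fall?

Count forward from the earlier date (May 14, 2354) to the later (August 27, 2355):
May 14, 2354 → May 14, 2355: 365 days.
May 2355: 31 − 14 = 17 days remain.
Then June (30), July (31): 30 + 31 = 61 days.
August 1–27, 2355: 27 days.
Residual: 105 days.
Total: 470 days.
470 mod 7 = 1, so 1 day before Saturday is Friday.

Friday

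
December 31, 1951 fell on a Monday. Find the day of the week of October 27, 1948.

Count forward from the earlier date (October 27, 1948) to the later (December 31, 1951):
October 27, 1948 → October 27, 1949: 365 days.
October 27, 1949 → October 27, 1950: 365 days.
October 27, 1950 → October 27, 1951: 365 days.
October 1951: 31 − 27 = 4 days remain.
Then November (30): 30 days.
December 1–31, 1951: 31 days.
Residual: 65 days.
Total: 1160 days.
1160 mod 7 = 5, so 5 days before Monday is Wednesday.

Wednesday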